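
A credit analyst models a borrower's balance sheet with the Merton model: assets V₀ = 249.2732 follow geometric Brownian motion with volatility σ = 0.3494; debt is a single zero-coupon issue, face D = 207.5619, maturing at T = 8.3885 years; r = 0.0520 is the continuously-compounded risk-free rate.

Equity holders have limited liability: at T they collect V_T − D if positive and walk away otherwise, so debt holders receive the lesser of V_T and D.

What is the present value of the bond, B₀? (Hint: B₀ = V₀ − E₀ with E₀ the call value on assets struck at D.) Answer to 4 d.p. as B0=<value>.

d₁ = [ln(V₀/D) + (r + σ²/2)T] / (σ√T)
   = [ln(249.2732/207.5619) + (0.0520 + 0.5·0.3494²)·8.3885] / (0.3494·√8.3885)
   = [0.183120 + 0.948238] / 1.011964 = 1.117982
d₂ = d₁ − σ√T = 1.117982 − 1.011964 = 0.106018
N(d₁) = 0.868213,  N(d₂) = 0.542216,  e^(−rT) = 0.646487
E₀ = V₀·N(d₁) − D·e^(−rT)·N(d₂)
   = 249.2732·0.868213 − 207.5619·0.646487·0.542216 = 143.664304
B₀ = V₀ − E₀ = 249.2732 − 143.664304 = 105.608896

B0=105.6089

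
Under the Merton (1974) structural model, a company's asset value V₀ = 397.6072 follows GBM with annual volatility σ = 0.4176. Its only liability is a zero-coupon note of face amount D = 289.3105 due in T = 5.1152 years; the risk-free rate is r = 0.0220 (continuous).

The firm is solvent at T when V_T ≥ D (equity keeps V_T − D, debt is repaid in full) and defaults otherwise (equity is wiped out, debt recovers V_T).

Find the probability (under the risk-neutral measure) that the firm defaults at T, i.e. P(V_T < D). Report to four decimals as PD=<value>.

PD=0.5066

d₁ = [ln(V₀/D) + (r + σ²/2)T] / (σ√T)
   = [ln(397.6072/289.3105) + (0.0220 + 0.5·0.4176²)·5.1152] / (0.4176·√5.1152)
   = [0.317964 + 0.558554] / 0.944478 = 0.928045
d₂ = d₁ − σ√T = 0.928045 − 0.944478 = -0.016433
risk-neutral PD = N(−d₂) = N(0.016433) = 0.506556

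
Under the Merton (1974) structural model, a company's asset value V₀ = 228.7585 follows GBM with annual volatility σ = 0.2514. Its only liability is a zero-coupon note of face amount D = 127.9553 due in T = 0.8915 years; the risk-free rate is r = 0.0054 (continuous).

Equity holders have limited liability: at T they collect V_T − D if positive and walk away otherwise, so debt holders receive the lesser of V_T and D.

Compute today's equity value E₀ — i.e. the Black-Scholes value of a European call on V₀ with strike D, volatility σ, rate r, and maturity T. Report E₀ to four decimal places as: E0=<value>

d₁ = [ln(V₀/D) + (r + σ²/2)T] / (σ√T)
   = [ln(228.7585/127.9553) + (0.0054 + 0.5·0.2514²)·0.8915] / (0.2514·√0.8915)
   = [0.580986 + 0.032986] / 0.237370 = 2.586561
d₂ = d₁ − σ√T = 2.586561 − 0.237370 = 2.349191
N(d₁) = 0.995153,  N(d₂) = 0.990593,  e^(−rT) = 0.995197
E₀ = V₀·N(d₁) − D·e^(−rT)·N(d₂)
   = 228.7585·0.995153 − 127.9553·0.995197·0.990593 = 101.506839

E0=101.5068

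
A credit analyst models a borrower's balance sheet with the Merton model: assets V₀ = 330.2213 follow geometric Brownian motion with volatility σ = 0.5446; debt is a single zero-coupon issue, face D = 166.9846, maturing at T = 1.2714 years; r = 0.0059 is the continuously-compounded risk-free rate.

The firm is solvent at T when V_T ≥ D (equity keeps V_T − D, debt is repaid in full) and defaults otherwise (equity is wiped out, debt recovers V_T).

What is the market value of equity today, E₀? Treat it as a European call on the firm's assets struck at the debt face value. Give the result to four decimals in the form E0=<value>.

d₁ = [ln(V₀/D) + (r + σ²/2)T] / (σ√T)
   = [ln(330.2213/166.9846) + (0.0059 + 0.5·0.5446²)·1.2714] / (0.5446·√1.2714)
   = [0.681861 + 0.196043] / 0.614071 = 1.429646
d₂ = d₁ − σ√T = 1.429646 − 0.614071 = 0.815575
N(d₁) = 0.923591,  N(d₂) = 0.792628,  e^(−rT) = 0.992527
E₀ = V₀·N(d₁) − D·e^(−rT)·N(d₂)
   = 330.2213·0.923591 − 166.9846·0.992527·0.792628 = 173.621720

E0=173.6217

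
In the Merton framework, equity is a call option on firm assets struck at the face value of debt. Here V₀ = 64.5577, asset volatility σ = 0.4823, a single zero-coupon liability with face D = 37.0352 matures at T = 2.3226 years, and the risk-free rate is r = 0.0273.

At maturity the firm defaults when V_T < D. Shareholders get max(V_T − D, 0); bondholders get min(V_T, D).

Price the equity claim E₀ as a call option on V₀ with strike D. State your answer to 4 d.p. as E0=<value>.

d₁ = [ln(V₀/D) + (r + σ²/2)T] / (σ√T)
   = [ln(64.5577/37.0352) + (0.0273 + 0.5·0.4823²)·2.3226] / (0.4823·√2.3226)
   = [0.555691 + 0.333541] / 0.735029 = 1.209791
d₂ = d₁ − σ√T = 1.209791 − 0.735029 = 0.474762
N(d₁) = 0.886820,  N(d₂) = 0.682522,  e^(−rT) = 0.938561
E₀ = V₀·N(d₁) − D·e^(−rT)·N(d₂)
   = 64.5577·0.886820 − 37.0352·0.938561·0.682522 = 33.526764

E0=33.5268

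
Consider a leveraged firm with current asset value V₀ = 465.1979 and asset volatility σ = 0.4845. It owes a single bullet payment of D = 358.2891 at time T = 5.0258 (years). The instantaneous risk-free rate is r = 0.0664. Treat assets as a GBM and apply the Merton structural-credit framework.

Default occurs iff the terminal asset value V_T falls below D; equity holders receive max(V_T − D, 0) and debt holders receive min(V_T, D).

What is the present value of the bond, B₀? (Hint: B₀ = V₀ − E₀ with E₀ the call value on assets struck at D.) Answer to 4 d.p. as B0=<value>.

B0=192.8370

d₁ = [ln(V₀/D) + (r + σ²/2)T] / (σ√T)
   = [ln(465.1979/358.2891) + (0.0664 + 0.5·0.4845²)·5.0258] / (0.4845·√5.0258)
   = [0.261123 + 0.923592] / 1.086166 = 1.090730
d₂ = d₁ − σ√T = 1.090730 − 1.086166 = 0.004564
N(d₁) = 0.862304,  N(d₂) = 0.501821,  e^(−rT) = 0.716259
E₀ = V₀·N(d₁) − D·e^(−rT)·N(d₂)
   = 465.1979·0.862304 − 358.2891·0.716259·0.501821 = 272.360927
B₀ = V₀ − E₀ = 465.1979 − 272.360927 = 192.836973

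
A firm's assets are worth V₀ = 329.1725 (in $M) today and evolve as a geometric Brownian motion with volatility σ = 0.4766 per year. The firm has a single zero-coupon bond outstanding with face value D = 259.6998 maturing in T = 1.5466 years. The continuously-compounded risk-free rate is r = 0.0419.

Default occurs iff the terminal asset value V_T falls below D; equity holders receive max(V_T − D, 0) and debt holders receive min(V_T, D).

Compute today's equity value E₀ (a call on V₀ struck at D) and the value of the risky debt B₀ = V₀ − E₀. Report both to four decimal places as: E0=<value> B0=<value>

E0=117.7489 B0=211.4236

d₁ = [ln(V₀/D) + (r + σ²/2)T] / (σ√T)
   = [ln(329.1725/259.6998) + (0.0419 + 0.5·0.4766²)·1.5466] / (0.4766·√1.5466)
   = [0.237056 + 0.240456] / 0.592711 = 0.805639
d₂ = d₁ − σ√T = 0.805639 − 0.592711 = 0.212928
N(d₁) = 0.789775,  N(d₂) = 0.584309,  e^(−rT) = 0.937253
E₀ = V₀·N(d₁) − D·e^(−rT)·N(d₂)
   = 329.1725·0.789775 − 259.6998·0.937253·0.584309 = 117.748867
B₀ = V₀ − E₀ = 329.1725 − 117.748867 = 211.423633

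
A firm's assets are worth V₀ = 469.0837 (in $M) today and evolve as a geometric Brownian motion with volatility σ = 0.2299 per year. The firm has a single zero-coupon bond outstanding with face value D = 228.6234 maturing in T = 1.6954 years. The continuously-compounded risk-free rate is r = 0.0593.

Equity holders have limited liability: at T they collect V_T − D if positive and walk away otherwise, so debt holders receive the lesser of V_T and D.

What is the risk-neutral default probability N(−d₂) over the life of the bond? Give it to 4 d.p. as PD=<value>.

PD=0.0048

d₁ = [ln(V₀/D) + (r + σ²/2)T] / (σ√T)
   = [ln(469.0837/228.6234) + (0.0593 + 0.5·0.2299²)·1.6954] / (0.2299·√1.6954)
   = [0.718705 + 0.145342] / 0.299347 = 2.886437
d₂ = d₁ − σ√T = 2.886437 − 0.299347 = 2.587090
risk-neutral PD = N(−d₂) = N(-2.587090) = 0.004840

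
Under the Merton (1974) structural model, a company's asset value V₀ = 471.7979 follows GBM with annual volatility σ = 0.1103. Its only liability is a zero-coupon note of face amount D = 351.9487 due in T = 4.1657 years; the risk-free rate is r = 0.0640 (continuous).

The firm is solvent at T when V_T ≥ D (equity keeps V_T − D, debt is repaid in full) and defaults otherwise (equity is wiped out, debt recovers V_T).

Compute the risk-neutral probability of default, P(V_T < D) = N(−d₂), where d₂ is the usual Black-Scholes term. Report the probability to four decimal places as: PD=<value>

PD=0.0088

d₁ = [ln(V₀/D) + (r + σ²/2)T] / (σ√T)
   = [ln(471.7979/351.9487) + (0.0640 + 0.5·0.1103²)·4.1657] / (0.1103·√4.1657)
   = [0.293065 + 0.291945] / 0.225123 = 2.598627
d₂ = d₁ − σ√T = 2.598627 − 0.225123 = 2.373504
risk-neutral PD = N(−d₂) = N(-2.373504) = 0.008810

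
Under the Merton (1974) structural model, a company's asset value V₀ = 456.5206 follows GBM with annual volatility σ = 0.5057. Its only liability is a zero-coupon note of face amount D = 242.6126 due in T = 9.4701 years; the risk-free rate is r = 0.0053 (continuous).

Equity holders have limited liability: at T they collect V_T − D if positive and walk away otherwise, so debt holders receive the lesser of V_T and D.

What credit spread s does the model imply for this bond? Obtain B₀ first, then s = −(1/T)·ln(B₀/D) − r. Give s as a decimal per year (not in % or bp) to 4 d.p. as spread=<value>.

spread=0.0560

d₁ = [ln(V₀/D) + (r + σ²/2)T] / (σ√T)
   = [ln(456.5206/242.6126) + (0.0053 + 0.5·0.5057²)·9.4701] / (0.5057·√9.4701)
   = [0.632168 + 1.261098] / 1.556217 = 1.216582
d₂ = d₁ − σ√T = 1.216582 − 1.556217 = -0.339636
N(d₁) = 0.888118,  N(d₂) = 0.367066,  e^(−rT) = 0.951047
E₀ = V₀·N(d₁) − D·e^(−rT)·N(d₂)
   = 456.5206·0.888118 − 242.6126·0.951047·0.367066 = 320.749058
B₀ = V₀ − E₀ = 456.5206 − 320.749058 = 135.771542
spread = −(1/T)·ln(B₀/D) − r = −(1/9.4701)·ln(135.771542/242.6126) − 0.0053 = 0.05599738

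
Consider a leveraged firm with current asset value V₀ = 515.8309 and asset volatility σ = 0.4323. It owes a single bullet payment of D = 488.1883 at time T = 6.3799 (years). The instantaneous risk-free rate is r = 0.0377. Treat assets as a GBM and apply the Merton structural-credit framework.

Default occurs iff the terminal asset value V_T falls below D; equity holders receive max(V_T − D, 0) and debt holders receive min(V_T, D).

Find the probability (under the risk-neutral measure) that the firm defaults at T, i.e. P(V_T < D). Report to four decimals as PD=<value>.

PD=0.6084

d₁ = [ln(V₀/D) + (r + σ²/2)T] / (σ√T)
   = [ln(515.8309/488.1883) + (0.0377 + 0.5·0.4323²)·6.3799] / (0.4323·√6.3799)
   = [0.055078 + 0.836671] / 1.091923 = 0.816677
d₂ = d₁ − σ√T = 0.816677 − 1.091923 = -0.275247
risk-neutral PD = N(−d₂) = N(0.275247) = 0.608437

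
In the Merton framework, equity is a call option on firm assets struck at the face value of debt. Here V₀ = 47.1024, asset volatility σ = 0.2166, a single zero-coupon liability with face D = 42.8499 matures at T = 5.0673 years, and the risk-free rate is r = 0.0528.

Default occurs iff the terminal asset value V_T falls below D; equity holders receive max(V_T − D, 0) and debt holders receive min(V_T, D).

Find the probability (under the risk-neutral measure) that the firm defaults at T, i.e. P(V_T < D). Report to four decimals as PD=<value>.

d₁ = [ln(V₀/D) + (r + σ²/2)T] / (σ√T)
   = [ln(47.1024/42.8499) + (0.0528 + 0.5·0.2166²)·5.0673] / (0.2166·√5.0673)
   = [0.094621 + 0.386421] / 0.487581 = 0.986588
d₂ = d₁ − σ√T = 0.986588 − 0.487581 = 0.499007
risk-neutral PD = N(−d₂) = N(-0.499007) = 0.308887

PD=0.3089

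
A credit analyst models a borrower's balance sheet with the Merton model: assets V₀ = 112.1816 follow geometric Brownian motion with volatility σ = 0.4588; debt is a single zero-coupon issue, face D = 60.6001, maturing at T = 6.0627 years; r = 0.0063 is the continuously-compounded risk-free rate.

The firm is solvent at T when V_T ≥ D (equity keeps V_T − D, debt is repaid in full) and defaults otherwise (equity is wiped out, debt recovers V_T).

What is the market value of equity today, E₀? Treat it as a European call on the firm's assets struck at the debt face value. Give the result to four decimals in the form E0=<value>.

E0=68.5140

d₁ = [ln(V₀/D) + (r + σ²/2)T] / (σ√T)
   = [ln(112.1816/60.6001) + (0.0063 + 0.5·0.4588²)·6.0627] / (0.4588·√6.0627)
   = [0.615822 + 0.676286] / 1.129683 = 1.143780
d₂ = d₁ − σ√T = 1.143780 − 1.129683 = 0.014098
N(d₁) = 0.873643,  N(d₂) = 0.505624,  e^(−rT) = 0.962525
E₀ = V₀·N(d₁) − D·e^(−rT)·N(d₂)
   = 112.1816·0.873643 − 60.6001·0.962525·0.505624 = 68.514023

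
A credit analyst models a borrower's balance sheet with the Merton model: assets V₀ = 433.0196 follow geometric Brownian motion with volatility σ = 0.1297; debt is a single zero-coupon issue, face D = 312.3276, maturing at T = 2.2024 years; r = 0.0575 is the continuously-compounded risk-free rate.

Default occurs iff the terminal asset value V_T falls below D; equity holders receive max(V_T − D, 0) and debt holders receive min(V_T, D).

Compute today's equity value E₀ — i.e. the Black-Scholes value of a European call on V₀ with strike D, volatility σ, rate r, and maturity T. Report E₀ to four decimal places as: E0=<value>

E0=158.0484

d₁ = [ln(V₀/D) + (r + σ²/2)T] / (σ√T)
   = [ln(433.0196/312.3276) + (0.0575 + 0.5·0.1297²)·2.2024] / (0.1297·√2.2024)
   = [0.326730 + 0.145162] / 0.192481 = 2.451632
d₂ = d₁ − σ√T = 2.451632 − 0.192481 = 2.259151
N(d₁) = 0.992890,  N(d₂) = 0.988063,  e^(−rT) = 0.881053
E₀ = V₀·N(d₁) − D·e^(−rT)·N(d₂)
   = 433.0196·0.992890 − 312.3276·0.881053·0.988063 = 158.048372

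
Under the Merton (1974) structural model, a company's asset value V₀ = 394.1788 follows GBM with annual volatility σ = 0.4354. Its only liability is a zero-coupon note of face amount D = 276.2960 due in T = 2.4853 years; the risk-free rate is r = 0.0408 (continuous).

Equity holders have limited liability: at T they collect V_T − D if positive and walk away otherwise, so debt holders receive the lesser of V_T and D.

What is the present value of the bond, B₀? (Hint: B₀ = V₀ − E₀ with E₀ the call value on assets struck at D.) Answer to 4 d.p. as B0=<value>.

B0=218.0918

d₁ = [ln(V₀/D) + (r + σ²/2)T] / (σ√T)
   = [ln(394.1788/276.2960) + (0.0408 + 0.5·0.4354²)·2.4853] / (0.4354·√2.4853)
   = [0.355332 + 0.336973] / 0.686401 = 1.008602
d₂ = d₁ − σ√T = 1.008602 − 0.686401 = 0.322201
N(d₁) = 0.843417,  N(d₂) = 0.626350,  e^(−rT) = 0.903571
E₀ = V₀·N(d₁) − D·e^(−rT)·N(d₂)
   = 394.1788·0.843417 − 276.2960·0.903571·0.626350 = 176.086988
B₀ = V₀ − E₀ = 394.1788 − 176.086988 = 218.091812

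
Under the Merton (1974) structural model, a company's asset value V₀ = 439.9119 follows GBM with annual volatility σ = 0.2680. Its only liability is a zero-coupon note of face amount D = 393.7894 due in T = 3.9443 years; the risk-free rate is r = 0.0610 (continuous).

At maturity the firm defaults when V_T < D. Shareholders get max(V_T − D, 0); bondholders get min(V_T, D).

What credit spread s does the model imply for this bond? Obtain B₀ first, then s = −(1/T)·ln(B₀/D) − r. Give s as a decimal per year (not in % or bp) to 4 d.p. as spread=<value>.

spread=0.0253

d₁ = [ln(V₀/D) + (r + σ²/2)T] / (σ√T)
   = [ln(439.9119/393.7894) + (0.0610 + 0.5·0.2680²)·3.9443] / (0.2680·√3.9443)
   = [0.110758 + 0.382250] / 0.532255 = 0.926263
d₂ = d₁ − σ√T = 0.926263 − 0.532255 = 0.394008
N(d₁) = 0.822845,  N(d₂) = 0.653212,  e^(−rT) = 0.786154
E₀ = V₀·N(d₁) − D·e^(−rT)·N(d₂)
   = 439.9119·0.822845 − 393.7894·0.786154·0.653212 = 159.758478
B₀ = V₀ − E₀ = 439.9119 − 159.758478 = 280.153422
spread = −(1/T)·ln(B₀/D) − r = −(1/3.9443)·ln(280.153422/393.7894) − 0.0610 = 0.02532175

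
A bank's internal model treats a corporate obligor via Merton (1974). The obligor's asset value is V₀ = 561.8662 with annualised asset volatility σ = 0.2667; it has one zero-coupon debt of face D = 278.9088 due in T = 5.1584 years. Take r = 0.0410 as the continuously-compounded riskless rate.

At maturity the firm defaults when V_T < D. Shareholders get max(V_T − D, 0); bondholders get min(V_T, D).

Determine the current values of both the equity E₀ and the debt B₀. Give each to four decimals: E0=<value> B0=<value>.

E0=342.1657 B0=219.7005

d₁ = [ln(V₀/D) + (r + σ²/2)T] / (σ√T)
   = [ln(561.8662/278.9088) + (0.0410 + 0.5·0.2667²)·5.1584] / (0.2667·√5.1584)
   = [0.700379 + 0.394950] / 0.605732 = 1.808273
d₂ = d₁ − σ√T = 1.808273 − 0.605732 = 1.202541
N(d₁) = 0.964718,  N(d₂) = 0.885423,  e^(−rT) = 0.809374
E₀ = V₀·N(d₁) − D·e^(−rT)·N(d₂)
   = 561.8662·0.964718 − 278.9088·0.809374·0.885423 = 342.165732
B₀ = V₀ − E₀ = 561.8662 − 342.165732 = 219.700468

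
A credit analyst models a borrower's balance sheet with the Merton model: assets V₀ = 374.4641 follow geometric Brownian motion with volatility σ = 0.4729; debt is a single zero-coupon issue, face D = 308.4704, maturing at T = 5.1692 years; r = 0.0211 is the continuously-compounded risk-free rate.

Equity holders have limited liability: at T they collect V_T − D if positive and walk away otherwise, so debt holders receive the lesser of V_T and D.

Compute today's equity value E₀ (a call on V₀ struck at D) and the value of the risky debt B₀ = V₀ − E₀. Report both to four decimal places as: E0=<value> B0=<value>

d₁ = [ln(V₀/D) + (r + σ²/2)T] / (σ√T)
   = [ln(374.4641/308.4704) + (0.0211 + 0.5·0.4729²)·5.1692] / (0.4729·√5.1692)
   = [0.193870 + 0.687076] / 1.075180 = 0.819348
d₂ = d₁ − σ√T = 0.819348 − 1.075180 = -0.255832
N(d₁) = 0.793706,  N(d₂) = 0.399040,  e^(−rT) = 0.896668
E₀ = V₀·N(d₁) − D·e^(−rT)·N(d₂)
   = 374.4641·0.793706 − 308.4704·0.896668·0.399040 = 186.841667
B₀ = V₀ − E₀ = 374.4641 − 186.841667 = 187.622433

E0=186.8417 B0=187.6224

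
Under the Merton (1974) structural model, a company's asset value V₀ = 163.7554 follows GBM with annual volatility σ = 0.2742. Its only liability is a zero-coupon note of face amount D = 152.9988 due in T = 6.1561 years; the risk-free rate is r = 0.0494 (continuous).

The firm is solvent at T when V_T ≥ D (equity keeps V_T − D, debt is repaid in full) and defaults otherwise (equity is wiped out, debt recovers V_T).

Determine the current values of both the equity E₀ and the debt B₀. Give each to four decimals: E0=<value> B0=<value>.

d₁ = [ln(V₀/D) + (r + σ²/2)T] / (σ√T)
   = [ln(163.7554/152.9988) + (0.0494 + 0.5·0.2742²)·6.1561] / (0.2742·√6.1561)
   = [0.067944 + 0.535536] / 0.680331 = 0.887039
d₂ = d₁ − σ√T = 0.887039 − 0.680331 = 0.206708
N(d₁) = 0.812471,  N(d₂) = 0.581881,  e^(−rT) = 0.737779
E₀ = V₀·N(d₁) − D·e^(−rT)·N(d₂)
   = 163.7554·0.812471 − 152.9988·0.737779·0.581881 = 67.364222
B₀ = V₀ − E₀ = 163.7554 − 67.364222 = 96.391178

E0=67.3642 B0=96.3912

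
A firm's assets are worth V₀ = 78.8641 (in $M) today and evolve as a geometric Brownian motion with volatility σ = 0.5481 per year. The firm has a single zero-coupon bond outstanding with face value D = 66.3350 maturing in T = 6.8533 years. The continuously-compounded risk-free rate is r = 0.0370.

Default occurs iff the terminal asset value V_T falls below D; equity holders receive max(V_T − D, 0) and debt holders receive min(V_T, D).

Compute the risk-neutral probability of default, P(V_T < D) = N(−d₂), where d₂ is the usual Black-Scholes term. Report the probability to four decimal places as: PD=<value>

d₁ = [ln(V₀/D) + (r + σ²/2)T] / (σ√T)
   = [ln(78.8641/66.3350) + (0.0370 + 0.5·0.5481²)·6.8533] / (0.5481·√6.8533)
   = [0.173008 + 1.282984] / 1.434860 = 1.014728
d₂ = d₁ − σ√T = 1.014728 − 1.434860 = -0.420133
risk-neutral PD = N(−d₂) = N(0.420133) = 0.662806

PD=0.6628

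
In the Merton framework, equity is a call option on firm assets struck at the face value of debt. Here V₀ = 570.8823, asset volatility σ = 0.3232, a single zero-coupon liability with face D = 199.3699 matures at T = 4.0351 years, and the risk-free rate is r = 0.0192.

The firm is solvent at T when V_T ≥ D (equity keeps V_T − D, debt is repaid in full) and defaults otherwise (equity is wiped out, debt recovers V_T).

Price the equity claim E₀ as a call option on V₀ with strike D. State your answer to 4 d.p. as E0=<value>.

d₁ = [ln(V₀/D) + (r + σ²/2)T] / (σ√T)
   = [ln(570.8823/199.3699) + (0.0192 + 0.5·0.3232²)·4.0351] / (0.3232·√4.0351)
   = [1.052021 + 0.288224] / 0.649230 = 2.064361
d₂ = d₁ − σ√T = 2.064361 − 0.649230 = 1.415131
N(d₁) = 0.980508,  N(d₂) = 0.921485,  e^(−rT) = 0.925451
E₀ = V₀·N(d₁) − D·e^(−rT)·N(d₂)
   = 570.8823·0.980508 − 199.3699·0.925451·0.921485 = 389.734280

E0=389.7343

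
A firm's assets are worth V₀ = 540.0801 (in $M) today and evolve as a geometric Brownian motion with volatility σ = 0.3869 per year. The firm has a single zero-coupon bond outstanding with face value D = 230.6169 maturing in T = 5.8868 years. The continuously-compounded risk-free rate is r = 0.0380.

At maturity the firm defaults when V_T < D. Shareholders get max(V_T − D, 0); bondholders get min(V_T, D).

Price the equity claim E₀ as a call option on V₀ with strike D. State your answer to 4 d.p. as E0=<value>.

d₁ = [ln(V₀/D) + (r + σ²/2)T] / (σ√T)
   = [ln(540.0801/230.6169) + (0.0380 + 0.5·0.3869²)·5.8868] / (0.3869·√5.8868)
   = [0.850960 + 0.664301] / 0.938725 = 1.614168
d₂ = d₁ − σ√T = 1.614168 − 0.938725 = 0.675444
N(d₁) = 0.946755,  N(d₂) = 0.750303,  e^(−rT) = 0.799556
E₀ = V₀·N(d₁) − D·e^(−rT)·N(d₂)
   = 540.0801·0.946755 − 230.6169·0.799556·0.750303 = 372.974041

E0=372.9740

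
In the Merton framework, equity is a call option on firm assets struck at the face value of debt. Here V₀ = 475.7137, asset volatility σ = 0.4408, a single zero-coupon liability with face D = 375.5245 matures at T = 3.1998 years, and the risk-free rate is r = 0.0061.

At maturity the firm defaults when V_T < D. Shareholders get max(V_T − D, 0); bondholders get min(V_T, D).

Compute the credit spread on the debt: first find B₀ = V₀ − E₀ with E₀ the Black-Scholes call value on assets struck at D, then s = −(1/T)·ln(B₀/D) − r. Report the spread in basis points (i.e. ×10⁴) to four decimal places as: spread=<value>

d₁ = [ln(V₀/D) + (r + σ²/2)T] / (σ√T)
   = [ln(475.7137/375.5245) + (0.0061 + 0.5·0.4408²)·3.1998] / (0.4408·√3.1998)
   = [0.236492 + 0.330387] / 0.788502 = 0.718932
d₂ = d₁ − σ√T = 0.718932 − 0.788502 = -0.069571
N(d₁) = 0.763908,  N(d₂) = 0.472268,  e^(−rT) = 0.980670
E₀ = V₀·N(d₁) − D·e^(−rT)·N(d₂)
   = 475.7137·0.763908 − 375.5245·0.980670·0.472268 = 189.481703
B₀ = V₀ − E₀ = 475.7137 − 189.481703 = 286.231997
spread = −(1/T)·ln(B₀/D) − r = −(1/3.1998)·ln(286.231997/375.5245) − 0.0061 = 0.07875563
in basis points: 0.07875563 × 10⁴ = 787.5563 bp

spread=787.5563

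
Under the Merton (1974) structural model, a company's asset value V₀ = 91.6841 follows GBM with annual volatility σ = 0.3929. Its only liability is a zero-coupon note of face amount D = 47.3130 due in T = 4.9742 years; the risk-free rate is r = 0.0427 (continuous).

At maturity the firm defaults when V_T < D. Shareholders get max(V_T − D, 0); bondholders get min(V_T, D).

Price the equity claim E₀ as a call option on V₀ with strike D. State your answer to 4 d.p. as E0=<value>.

d₁ = [ln(V₀/D) + (r + σ²/2)T] / (σ√T)
   = [ln(91.6841/47.3130) + (0.0427 + 0.5·0.3929²)·4.9742] / (0.3929·√4.9742)
   = [0.661564 + 0.596333] / 0.876282 = 1.435494
d₂ = d₁ − σ√T = 1.435494 − 0.876282 = 0.559212
N(d₁) = 0.924427,  N(d₂) = 0.711992,  e^(−rT) = 0.808643
E₀ = V₀·N(d₁) − D·e^(−rT)·N(d₂)
   = 91.6841·0.924427 − 47.3130·0.808643·0.711992 = 57.514936

E0=57.5149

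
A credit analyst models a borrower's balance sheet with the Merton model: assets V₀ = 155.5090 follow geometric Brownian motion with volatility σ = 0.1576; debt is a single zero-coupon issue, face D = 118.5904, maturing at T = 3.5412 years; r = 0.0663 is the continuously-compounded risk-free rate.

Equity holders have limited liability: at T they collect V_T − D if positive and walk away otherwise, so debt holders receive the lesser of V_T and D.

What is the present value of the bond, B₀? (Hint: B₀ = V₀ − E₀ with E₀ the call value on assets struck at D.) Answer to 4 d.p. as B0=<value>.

d₁ = [ln(V₀/D) + (r + σ²/2)T] / (σ√T)
   = [ln(155.5090/118.5904) + (0.0663 + 0.5·0.1576²)·3.5412] / (0.1576·√3.5412)
   = [0.271028 + 0.278759] / 0.296573 = 1.853802
d₂ = d₁ − σ√T = 1.853802 − 0.296573 = 1.557229
N(d₁) = 0.968116,  N(d₂) = 0.940292,  e^(−rT) = 0.790744
E₀ = V₀·N(d₁) − D·e^(−rT)·N(d₂)
   = 155.5090·0.968116 − 118.5904·0.790744·0.940292 = 62.375293
B₀ = V₀ − E₀ = 155.5090 − 62.375293 = 93.133707

B0=93.1337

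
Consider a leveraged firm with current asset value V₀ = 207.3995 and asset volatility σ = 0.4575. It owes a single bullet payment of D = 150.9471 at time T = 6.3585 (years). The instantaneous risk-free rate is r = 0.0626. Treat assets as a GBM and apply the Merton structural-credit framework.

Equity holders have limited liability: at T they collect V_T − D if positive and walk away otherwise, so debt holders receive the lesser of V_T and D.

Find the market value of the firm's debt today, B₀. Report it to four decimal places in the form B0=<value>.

d₁ = [ln(V₀/D) + (r + σ²/2)T] / (σ√T)
   = [ln(207.3995/150.9471) + (0.0626 + 0.5·0.4575²)·6.3585] / (0.4575·√6.3585)
   = [0.317717 + 1.063479] / 1.153635 = 1.197256
d₂ = d₁ − σ√T = 1.197256 − 1.153635 = 0.043621
N(d₁) = 0.884397,  N(d₂) = 0.517397,  e^(−rT) = 0.671634
E₀ = V₀·N(d₁) − D·e^(−rT)·N(d₂)
   = 207.3995·0.884397 − 150.9471·0.671634·0.517397 = 130.969129
B₀ = V₀ − E₀ = 207.3995 − 130.969129 = 76.430371

B0=76.4304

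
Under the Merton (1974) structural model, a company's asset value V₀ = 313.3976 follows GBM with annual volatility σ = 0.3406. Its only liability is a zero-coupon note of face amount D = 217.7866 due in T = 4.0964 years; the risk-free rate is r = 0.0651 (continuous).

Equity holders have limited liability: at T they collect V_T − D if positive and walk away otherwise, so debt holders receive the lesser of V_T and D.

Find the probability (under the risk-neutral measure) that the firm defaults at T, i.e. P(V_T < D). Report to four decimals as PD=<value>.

PD=0.2843

d₁ = [ln(V₀/D) + (r + σ²/2)T] / (σ√T)
   = [ln(313.3976/217.7866) + (0.0651 + 0.5·0.3406²)·4.0964] / (0.3406·√4.0964)
   = [0.363957 + 0.504284] / 0.689360 = 1.259489
d₂ = d₁ − σ√T = 1.259489 − 0.689360 = 0.570130
risk-neutral PD = N(−d₂) = N(-0.570130) = 0.284295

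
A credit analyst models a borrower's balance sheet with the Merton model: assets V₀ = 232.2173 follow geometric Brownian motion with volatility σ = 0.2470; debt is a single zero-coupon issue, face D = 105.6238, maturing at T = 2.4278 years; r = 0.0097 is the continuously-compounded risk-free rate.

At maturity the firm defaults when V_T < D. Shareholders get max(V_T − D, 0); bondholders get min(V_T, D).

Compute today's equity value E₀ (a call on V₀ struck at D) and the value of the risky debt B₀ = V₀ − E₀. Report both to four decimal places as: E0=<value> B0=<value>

E0=129.4231 B0=102.7942

d₁ = [ln(V₀/D) + (r + σ²/2)T] / (σ√T)
   = [ln(232.2173/105.6238) + (0.0097 + 0.5·0.2470²)·2.4278] / (0.2470·√2.4278)
   = [0.787790 + 0.097608] / 0.384861 = 2.300569
d₂ = d₁ − σ√T = 2.300569 − 0.384861 = 1.915709
N(d₁) = 0.989292,  N(d₂) = 0.972299,  e^(−rT) = 0.976725
E₀ = V₀·N(d₁) − D·e^(−rT)·N(d₂)
   = 232.2173·0.989292 − 105.6238·0.976725·0.972299 = 129.423058
B₀ = V₀ − E₀ = 232.2173 − 129.423058 = 102.794242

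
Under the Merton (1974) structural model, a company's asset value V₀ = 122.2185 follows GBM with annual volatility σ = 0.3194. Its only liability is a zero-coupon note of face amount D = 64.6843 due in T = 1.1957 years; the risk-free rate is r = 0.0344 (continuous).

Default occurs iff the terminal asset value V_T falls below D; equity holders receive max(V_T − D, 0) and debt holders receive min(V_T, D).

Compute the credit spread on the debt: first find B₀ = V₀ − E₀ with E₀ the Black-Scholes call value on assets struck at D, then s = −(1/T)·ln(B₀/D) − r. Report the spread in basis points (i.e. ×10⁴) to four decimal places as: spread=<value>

d₁ = [ln(V₀/D) + (r + σ²/2)T] / (σ√T)
   = [ln(122.2185/64.6843) + (0.0344 + 0.5·0.3194²)·1.1957] / (0.3194·√1.1957)
   = [0.636292 + 0.102123] / 0.349258 = 2.114239
d₂ = d₁ − σ√T = 2.114239 − 0.349258 = 1.764982
N(d₁) = 0.982753,  N(d₂) = 0.961217,  e^(−rT) = 0.959702
E₀ = V₀·N(d₁) − D·e^(−rT)·N(d₂)
   = 122.2185·0.982753 − 64.6843·0.959702·0.961217 = 60.440456
B₀ = V₀ − E₀ = 122.2185 − 60.440456 = 61.778044
spread = −(1/T)·ln(B₀/D) − r = −(1/1.1957)·ln(61.778044/64.6843) − 0.0344 = 0.00404651
in basis points: 0.00404651 × 10⁴ = 40.4651 bp

spread=40.4651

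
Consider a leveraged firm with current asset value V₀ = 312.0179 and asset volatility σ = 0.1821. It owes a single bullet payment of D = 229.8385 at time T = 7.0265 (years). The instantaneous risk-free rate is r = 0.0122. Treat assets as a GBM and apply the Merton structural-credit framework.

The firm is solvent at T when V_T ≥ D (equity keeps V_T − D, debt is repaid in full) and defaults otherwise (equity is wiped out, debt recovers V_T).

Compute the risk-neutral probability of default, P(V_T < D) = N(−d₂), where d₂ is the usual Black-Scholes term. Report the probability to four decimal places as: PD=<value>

d₁ = [ln(V₀/D) + (r + σ²/2)T] / (σ√T)
   = [ln(312.0179/229.8385) + (0.0122 + 0.5·0.1821²)·7.0265] / (0.1821·√7.0265)
   = [0.305684 + 0.202224] / 0.482702 = 1.052217
d₂ = d₁ − σ√T = 1.052217 − 0.482702 = 0.569515
risk-neutral PD = N(−d₂) = N(-0.569515) = 0.284503

PD=0.2845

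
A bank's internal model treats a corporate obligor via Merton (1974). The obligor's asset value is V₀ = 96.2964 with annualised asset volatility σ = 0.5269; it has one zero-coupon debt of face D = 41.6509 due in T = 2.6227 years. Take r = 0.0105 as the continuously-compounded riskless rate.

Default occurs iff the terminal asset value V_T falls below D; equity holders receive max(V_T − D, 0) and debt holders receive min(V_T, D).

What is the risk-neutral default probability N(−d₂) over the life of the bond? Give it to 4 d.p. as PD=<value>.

PD=0.2783

d₁ = [ln(V₀/D) + (r + σ²/2)T] / (σ√T)
   = [ln(96.2964/41.6509) + (0.0105 + 0.5·0.5269²)·2.6227] / (0.5269·√2.6227)
   = [0.838108 + 0.391600] / 0.853301 = 1.441118
d₂ = d₁ − σ√T = 1.441118 − 0.853301 = 0.587816
risk-neutral PD = N(−d₂) = N(-0.587816) = 0.278328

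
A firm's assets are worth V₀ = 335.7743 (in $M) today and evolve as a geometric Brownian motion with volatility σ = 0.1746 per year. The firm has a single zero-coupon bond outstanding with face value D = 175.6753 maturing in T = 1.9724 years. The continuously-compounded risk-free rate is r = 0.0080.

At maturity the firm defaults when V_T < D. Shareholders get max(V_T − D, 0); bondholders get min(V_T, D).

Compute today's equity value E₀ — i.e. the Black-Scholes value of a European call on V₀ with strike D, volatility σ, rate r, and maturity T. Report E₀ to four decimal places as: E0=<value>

E0=162.9103

d₁ = [ln(V₀/D) + (r + σ²/2)T] / (σ√T)
   = [ln(335.7743/175.6753) + (0.0080 + 0.5·0.1746²)·1.9724] / (0.1746·√1.9724)
   = [0.647802 + 0.045844] / 0.245212 = 2.828758
d₂ = d₁ − σ√T = 2.828758 − 0.245212 = 2.583546
N(d₁) = 0.997664,  N(d₂) = 0.995110,  e^(−rT) = 0.984345
E₀ = V₀·N(d₁) − D·e^(−rT)·N(d₂)
   = 335.7743·0.997664 − 175.6753·0.984345·0.995110 = 162.910261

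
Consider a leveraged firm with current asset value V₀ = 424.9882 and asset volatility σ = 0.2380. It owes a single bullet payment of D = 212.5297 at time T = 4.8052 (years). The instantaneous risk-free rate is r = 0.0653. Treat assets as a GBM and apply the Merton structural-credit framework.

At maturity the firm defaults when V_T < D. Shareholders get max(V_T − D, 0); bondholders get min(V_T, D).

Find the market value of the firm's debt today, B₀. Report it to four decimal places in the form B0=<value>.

B0=153.9560

d₁ = [ln(V₀/D) + (r + σ²/2)T] / (σ√T)
   = [ln(424.9882/212.5297) + (0.0653 + 0.5·0.2380²)·4.8052] / (0.2380·√4.8052)
   = [0.692980 + 0.449872] / 0.521714 = 2.190571
d₂ = d₁ − σ√T = 2.190571 − 0.521714 = 1.668857
N(d₁) = 0.985759,  N(d₂) = 0.952427,  e^(−rT) = 0.730680
E₀ = V₀·N(d₁) − D·e^(−rT)·N(d₂)
   = 424.9882·0.985759 − 212.5297·0.730680·0.952427 = 271.032195
B₀ = V₀ − E₀ = 424.9882 − 271.032195 = 153.956005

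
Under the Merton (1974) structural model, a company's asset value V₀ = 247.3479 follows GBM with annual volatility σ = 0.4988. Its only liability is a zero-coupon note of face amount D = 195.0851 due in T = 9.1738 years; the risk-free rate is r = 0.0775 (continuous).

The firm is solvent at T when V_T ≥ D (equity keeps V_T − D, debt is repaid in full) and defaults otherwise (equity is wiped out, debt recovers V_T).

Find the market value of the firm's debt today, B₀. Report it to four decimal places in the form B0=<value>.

d₁ = [ln(V₀/D) + (r + σ²/2)T] / (σ√T)
   = [ln(247.3479/195.0851) + (0.0775 + 0.5·0.4988²)·9.1738] / (0.4988·√9.1738)
   = [0.237360 + 1.852197] / 1.510779 = 1.383098
d₂ = d₁ − σ√T = 1.383098 − 1.510779 = -0.127681
N(d₁) = 0.916683,  N(d₂) = 0.449201,  e^(−rT) = 0.491168
E₀ = V₀·N(d₁) − D·e^(−rT)·N(d₂)
   = 247.3479·0.916683 − 195.0851·0.491168·0.449201 = 183.697337
B₀ = V₀ − E₀ = 247.3479 − 183.697337 = 63.650563

B0=63.6506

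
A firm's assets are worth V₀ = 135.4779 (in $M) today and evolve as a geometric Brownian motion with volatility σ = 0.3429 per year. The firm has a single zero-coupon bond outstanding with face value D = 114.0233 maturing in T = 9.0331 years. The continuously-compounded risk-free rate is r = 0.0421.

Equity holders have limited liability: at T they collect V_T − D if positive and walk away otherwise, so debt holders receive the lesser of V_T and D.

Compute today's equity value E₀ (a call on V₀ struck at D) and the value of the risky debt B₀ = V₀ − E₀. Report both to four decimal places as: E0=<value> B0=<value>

d₁ = [ln(V₀/D) + (r + σ²/2)T] / (σ√T)
   = [ln(135.4779/114.0233) + (0.0421 + 0.5·0.3429²)·9.0331] / (0.3429·√9.0331)
   = [0.172406 + 0.911351] / 1.030590 = 1.051589
d₂ = d₁ − σ√T = 1.051589 − 1.030590 = 0.020999
N(d₁) = 0.853506,  N(d₂) = 0.508377,  e^(−rT) = 0.683661
E₀ = V₀·N(d₁) − D·e^(−rT)·N(d₂)
   = 135.4779·0.853506 − 114.0233·0.683661·0.508377 = 76.001565
B₀ = V₀ − E₀ = 135.4779 − 76.001565 = 59.476335

E0=76.0016 B0=59.4763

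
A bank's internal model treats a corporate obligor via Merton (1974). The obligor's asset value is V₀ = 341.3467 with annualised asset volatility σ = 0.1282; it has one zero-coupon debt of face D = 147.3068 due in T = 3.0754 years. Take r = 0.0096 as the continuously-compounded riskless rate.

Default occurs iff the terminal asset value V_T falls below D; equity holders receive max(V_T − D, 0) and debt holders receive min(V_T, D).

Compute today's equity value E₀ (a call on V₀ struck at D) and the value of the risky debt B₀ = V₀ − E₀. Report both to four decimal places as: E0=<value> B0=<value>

E0=198.3260 B0=143.0207

d₁ = [ln(V₀/D) + (r + σ²/2)T] / (σ√T)
   = [ln(341.3467/147.3068) + (0.0096 + 0.5·0.1282²)·3.0754] / (0.1282·√3.0754)
   = [0.840381 + 0.054796] / 0.224822 = 3.981716
d₂ = d₁ − σ√T = 3.981716 − 0.224822 = 3.756894
N(d₁) = 0.999966,  N(d₂) = 0.999914,  e^(−rT) = 0.970908
E₀ = V₀·N(d₁) − D·e^(−rT)·N(d₂)
   = 341.3467·0.999966 − 147.3068·0.970908·0.999914 = 198.326014
B₀ = V₀ − E₀ = 341.3467 − 198.326014 = 143.020686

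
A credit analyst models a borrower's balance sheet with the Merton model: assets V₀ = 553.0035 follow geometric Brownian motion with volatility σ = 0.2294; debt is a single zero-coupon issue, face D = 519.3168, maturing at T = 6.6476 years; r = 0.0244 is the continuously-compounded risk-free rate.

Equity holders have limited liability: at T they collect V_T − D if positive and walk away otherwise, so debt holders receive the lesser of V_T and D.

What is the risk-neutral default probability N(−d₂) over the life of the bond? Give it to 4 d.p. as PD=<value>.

d₁ = [ln(V₀/D) + (r + σ²/2)T] / (σ√T)
   = [ln(553.0035/519.3168) + (0.0244 + 0.5·0.2294²)·6.6476] / (0.2294·√6.6476)
   = [0.062850 + 0.337114] / 0.591461 = 0.676232
d₂ = d₁ − σ√T = 0.676232 − 0.591461 = 0.084771
risk-neutral PD = N(−d₂) = N(-0.084771) = 0.466222

PD=0.4662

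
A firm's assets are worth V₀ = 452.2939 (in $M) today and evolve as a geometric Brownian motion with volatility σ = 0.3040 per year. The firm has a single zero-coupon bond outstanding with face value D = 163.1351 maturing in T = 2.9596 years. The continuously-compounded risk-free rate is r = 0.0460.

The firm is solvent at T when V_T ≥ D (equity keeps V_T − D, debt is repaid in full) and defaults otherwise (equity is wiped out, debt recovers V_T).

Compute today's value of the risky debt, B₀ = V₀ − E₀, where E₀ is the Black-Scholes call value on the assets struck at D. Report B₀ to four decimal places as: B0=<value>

d₁ = [ln(V₀/D) + (r + σ²/2)T] / (σ√T)
   = [ln(452.2939/163.1351) + (0.0460 + 0.5·0.3040²)·2.9596] / (0.3040·√2.9596)
   = [1.019753 + 0.272899] / 0.522986 = 2.471677
d₂ = d₁ − σ√T = 2.471677 − 0.522986 = 1.948690
N(d₁) = 0.993276,  N(d₂) = 0.974334,  e^(−rT) = 0.872719
E₀ = V₀·N(d₁) − D·e^(−rT)·N(d₂)
   = 452.2939·0.993276 − 163.1351·0.872719·0.974334 = 310.535666
B₀ = V₀ − E₀ = 452.2939 − 310.535666 = 141.758234

B0=141.7582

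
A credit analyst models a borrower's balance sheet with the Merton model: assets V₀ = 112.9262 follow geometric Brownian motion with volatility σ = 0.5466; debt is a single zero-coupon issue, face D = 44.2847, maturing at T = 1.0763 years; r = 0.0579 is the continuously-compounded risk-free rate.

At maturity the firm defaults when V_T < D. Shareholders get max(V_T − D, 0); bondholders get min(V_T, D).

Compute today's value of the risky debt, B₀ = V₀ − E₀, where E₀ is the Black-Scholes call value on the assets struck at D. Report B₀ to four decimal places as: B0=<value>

B0=41.0153

d₁ = [ln(V₀/D) + (r + σ²/2)T] / (σ√T)
   = [ln(112.9262/44.2847) + (0.0579 + 0.5·0.5466²)·1.0763] / (0.5466·√1.0763)
   = [0.936095 + 0.223102] / 0.567070 = 2.044188
d₂ = d₁ − σ√T = 2.044188 − 0.567070 = 1.477119
N(d₁) = 0.979533,  N(d₂) = 0.930178,  e^(−rT) = 0.939584
E₀ = V₀·N(d₁) − D·e^(−rT)·N(d₂)
   = 112.9262·0.979533 − 44.2847·0.939584·0.930178 = 71.910912
B₀ = V₀ − E₀ = 112.9262 − 71.910912 = 41.015288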